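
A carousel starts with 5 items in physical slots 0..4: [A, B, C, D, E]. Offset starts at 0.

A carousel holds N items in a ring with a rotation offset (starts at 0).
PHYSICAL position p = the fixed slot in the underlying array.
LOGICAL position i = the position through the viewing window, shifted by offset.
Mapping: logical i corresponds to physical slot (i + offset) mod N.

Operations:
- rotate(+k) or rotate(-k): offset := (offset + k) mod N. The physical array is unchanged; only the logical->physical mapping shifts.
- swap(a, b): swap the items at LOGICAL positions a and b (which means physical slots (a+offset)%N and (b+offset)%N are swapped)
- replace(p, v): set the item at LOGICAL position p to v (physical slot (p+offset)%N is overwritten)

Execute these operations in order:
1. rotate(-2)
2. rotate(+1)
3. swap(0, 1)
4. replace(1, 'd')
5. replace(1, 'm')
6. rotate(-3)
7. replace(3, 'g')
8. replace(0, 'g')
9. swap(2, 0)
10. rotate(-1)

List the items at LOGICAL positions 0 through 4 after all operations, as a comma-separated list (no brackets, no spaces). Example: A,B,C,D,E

After op 1 (rotate(-2)): offset=3, physical=[A,B,C,D,E], logical=[D,E,A,B,C]
After op 2 (rotate(+1)): offset=4, physical=[A,B,C,D,E], logical=[E,A,B,C,D]
After op 3 (swap(0, 1)): offset=4, physical=[E,B,C,D,A], logical=[A,E,B,C,D]
After op 4 (replace(1, 'd')): offset=4, physical=[d,B,C,D,A], logical=[A,d,B,C,D]
After op 5 (replace(1, 'm')): offset=4, physical=[m,B,C,D,A], logical=[A,m,B,C,D]
After op 6 (rotate(-3)): offset=1, physical=[m,B,C,D,A], logical=[B,C,D,A,m]
After op 7 (replace(3, 'g')): offset=1, physical=[m,B,C,D,g], logical=[B,C,D,g,m]
After op 8 (replace(0, 'g')): offset=1, physical=[m,g,C,D,g], logical=[g,C,D,g,m]
After op 9 (swap(2, 0)): offset=1, physical=[m,D,C,g,g], logical=[D,C,g,g,m]
After op 10 (rotate(-1)): offset=0, physical=[m,D,C,g,g], logical=[m,D,C,g,g]

Answer: m,D,C,g,g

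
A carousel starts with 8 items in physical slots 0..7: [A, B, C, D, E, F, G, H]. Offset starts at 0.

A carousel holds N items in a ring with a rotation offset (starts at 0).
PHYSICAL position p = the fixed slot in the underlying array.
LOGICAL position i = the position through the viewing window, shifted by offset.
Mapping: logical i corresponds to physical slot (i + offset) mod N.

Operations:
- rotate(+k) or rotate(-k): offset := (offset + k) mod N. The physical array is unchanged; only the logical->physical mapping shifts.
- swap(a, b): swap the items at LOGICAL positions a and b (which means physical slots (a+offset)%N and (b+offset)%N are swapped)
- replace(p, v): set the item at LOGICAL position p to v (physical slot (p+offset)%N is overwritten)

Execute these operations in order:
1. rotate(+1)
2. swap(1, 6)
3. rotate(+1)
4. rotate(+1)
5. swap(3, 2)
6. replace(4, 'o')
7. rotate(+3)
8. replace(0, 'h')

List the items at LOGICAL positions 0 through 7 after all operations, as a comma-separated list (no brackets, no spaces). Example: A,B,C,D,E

After op 1 (rotate(+1)): offset=1, physical=[A,B,C,D,E,F,G,H], logical=[B,C,D,E,F,G,H,A]
After op 2 (swap(1, 6)): offset=1, physical=[A,B,H,D,E,F,G,C], logical=[B,H,D,E,F,G,C,A]
After op 3 (rotate(+1)): offset=2, physical=[A,B,H,D,E,F,G,C], logical=[H,D,E,F,G,C,A,B]
After op 4 (rotate(+1)): offset=3, physical=[A,B,H,D,E,F,G,C], logical=[D,E,F,G,C,A,B,H]
After op 5 (swap(3, 2)): offset=3, physical=[A,B,H,D,E,G,F,C], logical=[D,E,G,F,C,A,B,H]
After op 6 (replace(4, 'o')): offset=3, physical=[A,B,H,D,E,G,F,o], logical=[D,E,G,F,o,A,B,H]
After op 7 (rotate(+3)): offset=6, physical=[A,B,H,D,E,G,F,o], logical=[F,o,A,B,H,D,E,G]
After op 8 (replace(0, 'h')): offset=6, physical=[A,B,H,D,E,G,h,o], logical=[h,o,A,B,H,D,E,G]

Answer: h,o,A,B,H,D,E,G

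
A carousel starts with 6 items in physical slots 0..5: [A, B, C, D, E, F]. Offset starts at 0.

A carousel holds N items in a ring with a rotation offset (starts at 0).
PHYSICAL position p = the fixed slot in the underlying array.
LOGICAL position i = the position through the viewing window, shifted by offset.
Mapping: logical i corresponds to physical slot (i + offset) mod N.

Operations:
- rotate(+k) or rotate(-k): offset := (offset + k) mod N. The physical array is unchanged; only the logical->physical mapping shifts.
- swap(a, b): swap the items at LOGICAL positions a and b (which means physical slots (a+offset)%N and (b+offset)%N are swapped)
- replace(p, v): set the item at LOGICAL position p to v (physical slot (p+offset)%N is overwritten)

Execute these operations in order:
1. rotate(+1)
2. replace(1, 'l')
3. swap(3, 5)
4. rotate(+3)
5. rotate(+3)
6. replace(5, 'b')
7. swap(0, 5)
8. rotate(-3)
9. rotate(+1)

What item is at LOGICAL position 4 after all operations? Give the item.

Answer: D

Derivation:
After op 1 (rotate(+1)): offset=1, physical=[A,B,C,D,E,F], logical=[B,C,D,E,F,A]
After op 2 (replace(1, 'l')): offset=1, physical=[A,B,l,D,E,F], logical=[B,l,D,E,F,A]
After op 3 (swap(3, 5)): offset=1, physical=[E,B,l,D,A,F], logical=[B,l,D,A,F,E]
After op 4 (rotate(+3)): offset=4, physical=[E,B,l,D,A,F], logical=[A,F,E,B,l,D]
After op 5 (rotate(+3)): offset=1, physical=[E,B,l,D,A,F], logical=[B,l,D,A,F,E]
After op 6 (replace(5, 'b')): offset=1, physical=[b,B,l,D,A,F], logical=[B,l,D,A,F,b]
After op 7 (swap(0, 5)): offset=1, physical=[B,b,l,D,A,F], logical=[b,l,D,A,F,B]
After op 8 (rotate(-3)): offset=4, physical=[B,b,l,D,A,F], logical=[A,F,B,b,l,D]
After op 9 (rotate(+1)): offset=5, physical=[B,b,l,D,A,F], logical=[F,B,b,l,D,A]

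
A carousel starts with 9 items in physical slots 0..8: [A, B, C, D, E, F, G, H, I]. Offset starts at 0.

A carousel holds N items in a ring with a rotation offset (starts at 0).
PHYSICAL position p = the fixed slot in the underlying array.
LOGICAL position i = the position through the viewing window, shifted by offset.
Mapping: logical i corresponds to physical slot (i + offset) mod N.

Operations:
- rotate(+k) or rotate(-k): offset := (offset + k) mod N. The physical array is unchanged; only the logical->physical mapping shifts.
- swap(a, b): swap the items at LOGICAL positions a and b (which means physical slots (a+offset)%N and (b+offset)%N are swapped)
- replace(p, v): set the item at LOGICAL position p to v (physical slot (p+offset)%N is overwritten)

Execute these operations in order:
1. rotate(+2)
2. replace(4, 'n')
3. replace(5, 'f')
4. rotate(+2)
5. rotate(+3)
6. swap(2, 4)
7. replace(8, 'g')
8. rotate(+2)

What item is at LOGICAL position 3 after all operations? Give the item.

After op 1 (rotate(+2)): offset=2, physical=[A,B,C,D,E,F,G,H,I], logical=[C,D,E,F,G,H,I,A,B]
After op 2 (replace(4, 'n')): offset=2, physical=[A,B,C,D,E,F,n,H,I], logical=[C,D,E,F,n,H,I,A,B]
After op 3 (replace(5, 'f')): offset=2, physical=[A,B,C,D,E,F,n,f,I], logical=[C,D,E,F,n,f,I,A,B]
After op 4 (rotate(+2)): offset=4, physical=[A,B,C,D,E,F,n,f,I], logical=[E,F,n,f,I,A,B,C,D]
After op 5 (rotate(+3)): offset=7, physical=[A,B,C,D,E,F,n,f,I], logical=[f,I,A,B,C,D,E,F,n]
After op 6 (swap(2, 4)): offset=7, physical=[C,B,A,D,E,F,n,f,I], logical=[f,I,C,B,A,D,E,F,n]
After op 7 (replace(8, 'g')): offset=7, physical=[C,B,A,D,E,F,g,f,I], logical=[f,I,C,B,A,D,E,F,g]
After op 8 (rotate(+2)): offset=0, physical=[C,B,A,D,E,F,g,f,I], logical=[C,B,A,D,E,F,g,f,I]

Answer: D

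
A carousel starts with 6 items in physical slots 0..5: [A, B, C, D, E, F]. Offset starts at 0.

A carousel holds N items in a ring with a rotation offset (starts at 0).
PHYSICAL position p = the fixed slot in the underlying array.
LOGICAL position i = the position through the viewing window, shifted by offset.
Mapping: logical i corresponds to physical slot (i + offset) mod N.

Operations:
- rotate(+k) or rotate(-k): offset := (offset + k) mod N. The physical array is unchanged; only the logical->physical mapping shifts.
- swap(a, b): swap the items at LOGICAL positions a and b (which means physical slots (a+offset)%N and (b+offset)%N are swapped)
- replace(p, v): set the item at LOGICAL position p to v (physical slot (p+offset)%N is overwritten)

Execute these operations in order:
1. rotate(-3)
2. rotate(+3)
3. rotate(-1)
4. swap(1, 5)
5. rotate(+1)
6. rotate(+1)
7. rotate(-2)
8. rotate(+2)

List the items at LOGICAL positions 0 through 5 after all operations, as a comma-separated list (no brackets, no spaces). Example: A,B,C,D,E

Answer: B,C,D,A,F,E

Derivation:
After op 1 (rotate(-3)): offset=3, physical=[A,B,C,D,E,F], logical=[D,E,F,A,B,C]
After op 2 (rotate(+3)): offset=0, physical=[A,B,C,D,E,F], logical=[A,B,C,D,E,F]
After op 3 (rotate(-1)): offset=5, physical=[A,B,C,D,E,F], logical=[F,A,B,C,D,E]
After op 4 (swap(1, 5)): offset=5, physical=[E,B,C,D,A,F], logical=[F,E,B,C,D,A]
After op 5 (rotate(+1)): offset=0, physical=[E,B,C,D,A,F], logical=[E,B,C,D,A,F]
After op 6 (rotate(+1)): offset=1, physical=[E,B,C,D,A,F], logical=[B,C,D,A,F,E]
After op 7 (rotate(-2)): offset=5, physical=[E,B,C,D,A,F], logical=[F,E,B,C,D,A]
After op 8 (rotate(+2)): offset=1, physical=[E,B,C,D,A,F], logical=[B,C,D,A,F,E]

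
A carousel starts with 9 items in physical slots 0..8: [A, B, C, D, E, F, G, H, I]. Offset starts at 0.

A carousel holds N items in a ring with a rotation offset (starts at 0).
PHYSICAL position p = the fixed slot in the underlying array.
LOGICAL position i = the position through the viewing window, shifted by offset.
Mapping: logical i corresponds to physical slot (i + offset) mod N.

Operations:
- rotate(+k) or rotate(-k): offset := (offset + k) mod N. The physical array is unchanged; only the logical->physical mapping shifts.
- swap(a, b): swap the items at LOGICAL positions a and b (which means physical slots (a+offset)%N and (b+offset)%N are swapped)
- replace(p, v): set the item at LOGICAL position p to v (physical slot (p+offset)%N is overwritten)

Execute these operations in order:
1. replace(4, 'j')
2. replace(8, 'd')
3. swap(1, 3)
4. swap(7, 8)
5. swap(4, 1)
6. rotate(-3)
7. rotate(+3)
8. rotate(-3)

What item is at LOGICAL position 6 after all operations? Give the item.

Answer: B

Derivation:
After op 1 (replace(4, 'j')): offset=0, physical=[A,B,C,D,j,F,G,H,I], logical=[A,B,C,D,j,F,G,H,I]
After op 2 (replace(8, 'd')): offset=0, physical=[A,B,C,D,j,F,G,H,d], logical=[A,B,C,D,j,F,G,H,d]
After op 3 (swap(1, 3)): offset=0, physical=[A,D,C,B,j,F,G,H,d], logical=[A,D,C,B,j,F,G,H,d]
After op 4 (swap(7, 8)): offset=0, physical=[A,D,C,B,j,F,G,d,H], logical=[A,D,C,B,j,F,G,d,H]
After op 5 (swap(4, 1)): offset=0, physical=[A,j,C,B,D,F,G,d,H], logical=[A,j,C,B,D,F,G,d,H]
After op 6 (rotate(-3)): offset=6, physical=[A,j,C,B,D,F,G,d,H], logical=[G,d,H,A,j,C,B,D,F]
After op 7 (rotate(+3)): offset=0, physical=[A,j,C,B,D,F,G,d,H], logical=[A,j,C,B,D,F,G,d,H]
After op 8 (rotate(-3)): offset=6, physical=[A,j,C,B,D,F,G,d,H], logical=[G,d,H,A,j,C,B,D,F]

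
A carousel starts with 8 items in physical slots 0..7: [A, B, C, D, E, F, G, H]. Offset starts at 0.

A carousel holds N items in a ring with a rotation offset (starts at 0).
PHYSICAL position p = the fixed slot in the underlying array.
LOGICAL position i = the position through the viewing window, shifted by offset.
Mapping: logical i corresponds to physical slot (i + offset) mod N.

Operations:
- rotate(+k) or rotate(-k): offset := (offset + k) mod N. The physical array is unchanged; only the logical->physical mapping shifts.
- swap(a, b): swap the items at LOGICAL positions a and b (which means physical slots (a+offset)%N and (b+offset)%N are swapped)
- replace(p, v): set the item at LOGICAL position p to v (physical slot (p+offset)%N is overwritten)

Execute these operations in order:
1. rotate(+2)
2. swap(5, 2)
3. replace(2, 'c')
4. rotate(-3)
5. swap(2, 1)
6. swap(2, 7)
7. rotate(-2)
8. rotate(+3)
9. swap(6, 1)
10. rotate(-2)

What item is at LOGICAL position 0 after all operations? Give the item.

Answer: G

Derivation:
After op 1 (rotate(+2)): offset=2, physical=[A,B,C,D,E,F,G,H], logical=[C,D,E,F,G,H,A,B]
After op 2 (swap(5, 2)): offset=2, physical=[A,B,C,D,H,F,G,E], logical=[C,D,H,F,G,E,A,B]
After op 3 (replace(2, 'c')): offset=2, physical=[A,B,C,D,c,F,G,E], logical=[C,D,c,F,G,E,A,B]
After op 4 (rotate(-3)): offset=7, physical=[A,B,C,D,c,F,G,E], logical=[E,A,B,C,D,c,F,G]
After op 5 (swap(2, 1)): offset=7, physical=[B,A,C,D,c,F,G,E], logical=[E,B,A,C,D,c,F,G]
After op 6 (swap(2, 7)): offset=7, physical=[B,G,C,D,c,F,A,E], logical=[E,B,G,C,D,c,F,A]
After op 7 (rotate(-2)): offset=5, physical=[B,G,C,D,c,F,A,E], logical=[F,A,E,B,G,C,D,c]
After op 8 (rotate(+3)): offset=0, physical=[B,G,C,D,c,F,A,E], logical=[B,G,C,D,c,F,A,E]
After op 9 (swap(6, 1)): offset=0, physical=[B,A,C,D,c,F,G,E], logical=[B,A,C,D,c,F,G,E]
After op 10 (rotate(-2)): offset=6, physical=[B,A,C,D,c,F,G,E], logical=[G,E,B,A,C,D,c,F]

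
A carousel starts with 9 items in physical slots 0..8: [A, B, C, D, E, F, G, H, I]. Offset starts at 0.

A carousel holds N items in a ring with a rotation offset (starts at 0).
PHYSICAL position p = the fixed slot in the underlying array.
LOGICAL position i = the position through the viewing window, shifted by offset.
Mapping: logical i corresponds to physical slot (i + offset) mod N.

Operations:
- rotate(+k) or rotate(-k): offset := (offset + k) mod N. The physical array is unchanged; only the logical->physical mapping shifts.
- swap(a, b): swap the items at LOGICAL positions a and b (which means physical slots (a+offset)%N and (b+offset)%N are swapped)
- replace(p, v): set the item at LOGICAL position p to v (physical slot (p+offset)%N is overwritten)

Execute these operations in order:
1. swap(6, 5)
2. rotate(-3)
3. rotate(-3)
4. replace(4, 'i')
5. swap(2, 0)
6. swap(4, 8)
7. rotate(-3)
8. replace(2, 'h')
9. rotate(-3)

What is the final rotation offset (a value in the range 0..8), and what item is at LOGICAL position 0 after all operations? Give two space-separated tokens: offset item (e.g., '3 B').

Answer: 6 F

Derivation:
After op 1 (swap(6, 5)): offset=0, physical=[A,B,C,D,E,G,F,H,I], logical=[A,B,C,D,E,G,F,H,I]
After op 2 (rotate(-3)): offset=6, physical=[A,B,C,D,E,G,F,H,I], logical=[F,H,I,A,B,C,D,E,G]
After op 3 (rotate(-3)): offset=3, physical=[A,B,C,D,E,G,F,H,I], logical=[D,E,G,F,H,I,A,B,C]
After op 4 (replace(4, 'i')): offset=3, physical=[A,B,C,D,E,G,F,i,I], logical=[D,E,G,F,i,I,A,B,C]
After op 5 (swap(2, 0)): offset=3, physical=[A,B,C,G,E,D,F,i,I], logical=[G,E,D,F,i,I,A,B,C]
After op 6 (swap(4, 8)): offset=3, physical=[A,B,i,G,E,D,F,C,I], logical=[G,E,D,F,C,I,A,B,i]
After op 7 (rotate(-3)): offset=0, physical=[A,B,i,G,E,D,F,C,I], logical=[A,B,i,G,E,D,F,C,I]
After op 8 (replace(2, 'h')): offset=0, physical=[A,B,h,G,E,D,F,C,I], logical=[A,B,h,G,E,D,F,C,I]
After op 9 (rotate(-3)): offset=6, physical=[A,B,h,G,E,D,F,C,I], logical=[F,C,I,A,B,h,G,E,D]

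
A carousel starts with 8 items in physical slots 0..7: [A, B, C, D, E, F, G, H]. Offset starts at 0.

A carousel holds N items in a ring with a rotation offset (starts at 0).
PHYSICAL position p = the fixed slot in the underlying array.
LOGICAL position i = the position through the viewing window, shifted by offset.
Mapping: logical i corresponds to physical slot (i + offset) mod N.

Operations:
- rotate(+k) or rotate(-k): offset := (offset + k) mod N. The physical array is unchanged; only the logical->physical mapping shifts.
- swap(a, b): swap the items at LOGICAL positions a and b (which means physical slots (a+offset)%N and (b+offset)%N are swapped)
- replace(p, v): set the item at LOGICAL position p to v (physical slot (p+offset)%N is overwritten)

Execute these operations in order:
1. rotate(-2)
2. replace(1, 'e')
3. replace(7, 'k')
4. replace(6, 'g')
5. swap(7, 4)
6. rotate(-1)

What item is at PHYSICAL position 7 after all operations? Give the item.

After op 1 (rotate(-2)): offset=6, physical=[A,B,C,D,E,F,G,H], logical=[G,H,A,B,C,D,E,F]
After op 2 (replace(1, 'e')): offset=6, physical=[A,B,C,D,E,F,G,e], logical=[G,e,A,B,C,D,E,F]
After op 3 (replace(7, 'k')): offset=6, physical=[A,B,C,D,E,k,G,e], logical=[G,e,A,B,C,D,E,k]
After op 4 (replace(6, 'g')): offset=6, physical=[A,B,C,D,g,k,G,e], logical=[G,e,A,B,C,D,g,k]
After op 5 (swap(7, 4)): offset=6, physical=[A,B,k,D,g,C,G,e], logical=[G,e,A,B,k,D,g,C]
After op 6 (rotate(-1)): offset=5, physical=[A,B,k,D,g,C,G,e], logical=[C,G,e,A,B,k,D,g]

Answer: e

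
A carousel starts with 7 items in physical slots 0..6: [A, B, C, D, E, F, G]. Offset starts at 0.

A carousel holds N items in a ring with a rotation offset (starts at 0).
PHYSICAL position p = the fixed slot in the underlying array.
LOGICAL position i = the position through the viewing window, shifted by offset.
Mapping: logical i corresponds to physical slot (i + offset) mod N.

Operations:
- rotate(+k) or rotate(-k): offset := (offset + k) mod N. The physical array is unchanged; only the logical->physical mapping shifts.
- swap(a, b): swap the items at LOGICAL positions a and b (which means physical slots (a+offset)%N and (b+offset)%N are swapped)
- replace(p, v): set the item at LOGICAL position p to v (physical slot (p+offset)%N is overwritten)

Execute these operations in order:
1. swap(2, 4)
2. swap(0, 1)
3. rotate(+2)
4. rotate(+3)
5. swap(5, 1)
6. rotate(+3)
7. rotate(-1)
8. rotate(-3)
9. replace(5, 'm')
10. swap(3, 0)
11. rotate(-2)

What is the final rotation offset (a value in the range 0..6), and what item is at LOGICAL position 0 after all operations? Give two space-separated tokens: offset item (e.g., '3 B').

After op 1 (swap(2, 4)): offset=0, physical=[A,B,E,D,C,F,G], logical=[A,B,E,D,C,F,G]
After op 2 (swap(0, 1)): offset=0, physical=[B,A,E,D,C,F,G], logical=[B,A,E,D,C,F,G]
After op 3 (rotate(+2)): offset=2, physical=[B,A,E,D,C,F,G], logical=[E,D,C,F,G,B,A]
After op 4 (rotate(+3)): offset=5, physical=[B,A,E,D,C,F,G], logical=[F,G,B,A,E,D,C]
After op 5 (swap(5, 1)): offset=5, physical=[B,A,E,G,C,F,D], logical=[F,D,B,A,E,G,C]
After op 6 (rotate(+3)): offset=1, physical=[B,A,E,G,C,F,D], logical=[A,E,G,C,F,D,B]
After op 7 (rotate(-1)): offset=0, physical=[B,A,E,G,C,F,D], logical=[B,A,E,G,C,F,D]
After op 8 (rotate(-3)): offset=4, physical=[B,A,E,G,C,F,D], logical=[C,F,D,B,A,E,G]
After op 9 (replace(5, 'm')): offset=4, physical=[B,A,m,G,C,F,D], logical=[C,F,D,B,A,m,G]
After op 10 (swap(3, 0)): offset=4, physical=[C,A,m,G,B,F,D], logical=[B,F,D,C,A,m,G]
After op 11 (rotate(-2)): offset=2, physical=[C,A,m,G,B,F,D], logical=[m,G,B,F,D,C,A]

Answer: 2 m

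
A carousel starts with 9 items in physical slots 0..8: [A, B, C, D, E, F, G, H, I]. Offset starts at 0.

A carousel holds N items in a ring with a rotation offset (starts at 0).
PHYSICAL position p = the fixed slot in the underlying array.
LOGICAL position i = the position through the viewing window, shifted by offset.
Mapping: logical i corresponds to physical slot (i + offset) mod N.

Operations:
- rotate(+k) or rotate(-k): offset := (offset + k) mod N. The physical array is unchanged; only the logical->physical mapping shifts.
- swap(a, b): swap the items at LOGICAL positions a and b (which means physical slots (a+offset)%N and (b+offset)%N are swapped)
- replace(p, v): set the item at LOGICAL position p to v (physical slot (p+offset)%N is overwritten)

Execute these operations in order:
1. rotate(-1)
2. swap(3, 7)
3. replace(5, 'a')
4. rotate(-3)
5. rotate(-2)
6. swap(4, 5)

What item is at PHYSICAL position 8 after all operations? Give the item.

Answer: H

Derivation:
After op 1 (rotate(-1)): offset=8, physical=[A,B,C,D,E,F,G,H,I], logical=[I,A,B,C,D,E,F,G,H]
After op 2 (swap(3, 7)): offset=8, physical=[A,B,G,D,E,F,C,H,I], logical=[I,A,B,G,D,E,F,C,H]
After op 3 (replace(5, 'a')): offset=8, physical=[A,B,G,D,a,F,C,H,I], logical=[I,A,B,G,D,a,F,C,H]
After op 4 (rotate(-3)): offset=5, physical=[A,B,G,D,a,F,C,H,I], logical=[F,C,H,I,A,B,G,D,a]
After op 5 (rotate(-2)): offset=3, physical=[A,B,G,D,a,F,C,H,I], logical=[D,a,F,C,H,I,A,B,G]
After op 6 (swap(4, 5)): offset=3, physical=[A,B,G,D,a,F,C,I,H], logical=[D,a,F,C,I,H,A,B,G]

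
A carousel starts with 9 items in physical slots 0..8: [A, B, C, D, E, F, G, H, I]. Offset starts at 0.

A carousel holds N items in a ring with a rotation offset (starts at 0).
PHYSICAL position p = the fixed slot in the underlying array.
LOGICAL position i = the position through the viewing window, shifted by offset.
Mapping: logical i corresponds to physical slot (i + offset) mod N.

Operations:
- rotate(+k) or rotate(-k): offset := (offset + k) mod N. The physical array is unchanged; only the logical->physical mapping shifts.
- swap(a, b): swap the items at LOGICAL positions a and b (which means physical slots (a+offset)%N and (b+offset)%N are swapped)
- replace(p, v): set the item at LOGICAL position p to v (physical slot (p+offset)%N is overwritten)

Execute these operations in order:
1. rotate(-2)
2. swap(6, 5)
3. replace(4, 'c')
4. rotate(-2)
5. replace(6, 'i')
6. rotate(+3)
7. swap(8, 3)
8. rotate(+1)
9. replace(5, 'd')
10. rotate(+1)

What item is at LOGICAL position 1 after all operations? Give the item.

Answer: H

Derivation:
After op 1 (rotate(-2)): offset=7, physical=[A,B,C,D,E,F,G,H,I], logical=[H,I,A,B,C,D,E,F,G]
After op 2 (swap(6, 5)): offset=7, physical=[A,B,C,E,D,F,G,H,I], logical=[H,I,A,B,C,E,D,F,G]
After op 3 (replace(4, 'c')): offset=7, physical=[A,B,c,E,D,F,G,H,I], logical=[H,I,A,B,c,E,D,F,G]
After op 4 (rotate(-2)): offset=5, physical=[A,B,c,E,D,F,G,H,I], logical=[F,G,H,I,A,B,c,E,D]
After op 5 (replace(6, 'i')): offset=5, physical=[A,B,i,E,D,F,G,H,I], logical=[F,G,H,I,A,B,i,E,D]
After op 6 (rotate(+3)): offset=8, physical=[A,B,i,E,D,F,G,H,I], logical=[I,A,B,i,E,D,F,G,H]
After op 7 (swap(8, 3)): offset=8, physical=[A,B,H,E,D,F,G,i,I], logical=[I,A,B,H,E,D,F,G,i]
After op 8 (rotate(+1)): offset=0, physical=[A,B,H,E,D,F,G,i,I], logical=[A,B,H,E,D,F,G,i,I]
After op 9 (replace(5, 'd')): offset=0, physical=[A,B,H,E,D,d,G,i,I], logical=[A,B,H,E,D,d,G,i,I]
After op 10 (rotate(+1)): offset=1, physical=[A,B,H,E,D,d,G,i,I], logical=[B,H,E,D,d,G,i,I,A]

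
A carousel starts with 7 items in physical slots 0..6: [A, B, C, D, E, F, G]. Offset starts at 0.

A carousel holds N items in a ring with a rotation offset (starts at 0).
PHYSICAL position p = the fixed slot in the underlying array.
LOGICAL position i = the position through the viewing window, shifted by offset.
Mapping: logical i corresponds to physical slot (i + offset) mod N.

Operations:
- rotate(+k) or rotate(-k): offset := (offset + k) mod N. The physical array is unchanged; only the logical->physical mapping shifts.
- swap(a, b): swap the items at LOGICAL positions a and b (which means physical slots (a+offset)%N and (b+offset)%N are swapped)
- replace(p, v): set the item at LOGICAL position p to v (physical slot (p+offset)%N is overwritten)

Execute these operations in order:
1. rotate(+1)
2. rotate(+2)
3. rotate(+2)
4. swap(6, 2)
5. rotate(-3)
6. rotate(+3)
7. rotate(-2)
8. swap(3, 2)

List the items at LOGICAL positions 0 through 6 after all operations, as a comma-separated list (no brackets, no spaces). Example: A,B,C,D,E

Answer: D,A,G,F,E,B,C

Derivation:
After op 1 (rotate(+1)): offset=1, physical=[A,B,C,D,E,F,G], logical=[B,C,D,E,F,G,A]
After op 2 (rotate(+2)): offset=3, physical=[A,B,C,D,E,F,G], logical=[D,E,F,G,A,B,C]
After op 3 (rotate(+2)): offset=5, physical=[A,B,C,D,E,F,G], logical=[F,G,A,B,C,D,E]
After op 4 (swap(6, 2)): offset=5, physical=[E,B,C,D,A,F,G], logical=[F,G,E,B,C,D,A]
After op 5 (rotate(-3)): offset=2, physical=[E,B,C,D,A,F,G], logical=[C,D,A,F,G,E,B]
After op 6 (rotate(+3)): offset=5, physical=[E,B,C,D,A,F,G], logical=[F,G,E,B,C,D,A]
After op 7 (rotate(-2)): offset=3, physical=[E,B,C,D,A,F,G], logical=[D,A,F,G,E,B,C]
After op 8 (swap(3, 2)): offset=3, physical=[E,B,C,D,A,G,F], logical=[D,A,G,F,E,B,C]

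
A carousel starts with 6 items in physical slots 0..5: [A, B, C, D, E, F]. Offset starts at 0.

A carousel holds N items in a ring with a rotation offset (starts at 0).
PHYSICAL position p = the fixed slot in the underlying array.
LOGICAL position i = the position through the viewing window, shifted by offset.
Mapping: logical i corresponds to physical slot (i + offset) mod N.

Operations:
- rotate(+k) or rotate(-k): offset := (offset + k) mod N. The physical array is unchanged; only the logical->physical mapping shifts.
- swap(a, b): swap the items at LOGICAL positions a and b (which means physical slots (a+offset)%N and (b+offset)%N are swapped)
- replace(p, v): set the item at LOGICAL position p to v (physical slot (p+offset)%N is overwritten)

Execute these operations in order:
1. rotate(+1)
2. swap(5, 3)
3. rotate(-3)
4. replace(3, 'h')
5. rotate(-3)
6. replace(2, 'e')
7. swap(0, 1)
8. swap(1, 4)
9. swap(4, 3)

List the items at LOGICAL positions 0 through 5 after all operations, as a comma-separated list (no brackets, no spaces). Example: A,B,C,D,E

After op 1 (rotate(+1)): offset=1, physical=[A,B,C,D,E,F], logical=[B,C,D,E,F,A]
After op 2 (swap(5, 3)): offset=1, physical=[E,B,C,D,A,F], logical=[B,C,D,A,F,E]
After op 3 (rotate(-3)): offset=4, physical=[E,B,C,D,A,F], logical=[A,F,E,B,C,D]
After op 4 (replace(3, 'h')): offset=4, physical=[E,h,C,D,A,F], logical=[A,F,E,h,C,D]
After op 5 (rotate(-3)): offset=1, physical=[E,h,C,D,A,F], logical=[h,C,D,A,F,E]
After op 6 (replace(2, 'e')): offset=1, physical=[E,h,C,e,A,F], logical=[h,C,e,A,F,E]
After op 7 (swap(0, 1)): offset=1, physical=[E,C,h,e,A,F], logical=[C,h,e,A,F,E]
After op 8 (swap(1, 4)): offset=1, physical=[E,C,F,e,A,h], logical=[C,F,e,A,h,E]
After op 9 (swap(4, 3)): offset=1, physical=[E,C,F,e,h,A], logical=[C,F,e,h,A,E]

Answer: C,F,e,h,A,E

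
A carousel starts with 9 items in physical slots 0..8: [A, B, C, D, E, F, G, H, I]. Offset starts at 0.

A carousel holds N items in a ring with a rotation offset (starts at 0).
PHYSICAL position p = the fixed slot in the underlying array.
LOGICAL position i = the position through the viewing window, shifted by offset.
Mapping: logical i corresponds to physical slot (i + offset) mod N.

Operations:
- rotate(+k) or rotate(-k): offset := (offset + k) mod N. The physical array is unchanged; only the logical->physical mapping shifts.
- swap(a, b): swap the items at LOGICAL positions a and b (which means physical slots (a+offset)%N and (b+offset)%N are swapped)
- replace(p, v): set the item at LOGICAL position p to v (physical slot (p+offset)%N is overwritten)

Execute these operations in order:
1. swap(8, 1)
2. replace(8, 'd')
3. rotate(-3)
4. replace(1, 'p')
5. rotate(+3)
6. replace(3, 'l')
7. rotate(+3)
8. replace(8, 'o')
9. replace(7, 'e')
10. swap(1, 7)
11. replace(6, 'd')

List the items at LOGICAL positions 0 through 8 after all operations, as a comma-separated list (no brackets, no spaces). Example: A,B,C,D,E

After op 1 (swap(8, 1)): offset=0, physical=[A,I,C,D,E,F,G,H,B], logical=[A,I,C,D,E,F,G,H,B]
After op 2 (replace(8, 'd')): offset=0, physical=[A,I,C,D,E,F,G,H,d], logical=[A,I,C,D,E,F,G,H,d]
After op 3 (rotate(-3)): offset=6, physical=[A,I,C,D,E,F,G,H,d], logical=[G,H,d,A,I,C,D,E,F]
After op 4 (replace(1, 'p')): offset=6, physical=[A,I,C,D,E,F,G,p,d], logical=[G,p,d,A,I,C,D,E,F]
After op 5 (rotate(+3)): offset=0, physical=[A,I,C,D,E,F,G,p,d], logical=[A,I,C,D,E,F,G,p,d]
After op 6 (replace(3, 'l')): offset=0, physical=[A,I,C,l,E,F,G,p,d], logical=[A,I,C,l,E,F,G,p,d]
After op 7 (rotate(+3)): offset=3, physical=[A,I,C,l,E,F,G,p,d], logical=[l,E,F,G,p,d,A,I,C]
After op 8 (replace(8, 'o')): offset=3, physical=[A,I,o,l,E,F,G,p,d], logical=[l,E,F,G,p,d,A,I,o]
After op 9 (replace(7, 'e')): offset=3, physical=[A,e,o,l,E,F,G,p,d], logical=[l,E,F,G,p,d,A,e,o]
After op 10 (swap(1, 7)): offset=3, physical=[A,E,o,l,e,F,G,p,d], logical=[l,e,F,G,p,d,A,E,o]
After op 11 (replace(6, 'd')): offset=3, physical=[d,E,o,l,e,F,G,p,d], logical=[l,e,F,G,p,d,d,E,o]

Answer: l,e,F,G,p,d,d,E,o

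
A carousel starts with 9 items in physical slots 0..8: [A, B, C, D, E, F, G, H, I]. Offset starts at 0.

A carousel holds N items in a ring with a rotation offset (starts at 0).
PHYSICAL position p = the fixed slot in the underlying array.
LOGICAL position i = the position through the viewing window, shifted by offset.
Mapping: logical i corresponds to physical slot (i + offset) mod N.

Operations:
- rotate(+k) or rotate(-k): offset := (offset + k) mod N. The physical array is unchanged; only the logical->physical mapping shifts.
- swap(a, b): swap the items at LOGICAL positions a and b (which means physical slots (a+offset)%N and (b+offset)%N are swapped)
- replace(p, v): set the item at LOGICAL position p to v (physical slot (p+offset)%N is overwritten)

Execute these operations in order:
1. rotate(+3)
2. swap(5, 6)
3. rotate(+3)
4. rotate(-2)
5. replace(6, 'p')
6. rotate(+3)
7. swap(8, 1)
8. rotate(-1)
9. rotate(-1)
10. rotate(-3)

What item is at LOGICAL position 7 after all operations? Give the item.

After op 1 (rotate(+3)): offset=3, physical=[A,B,C,D,E,F,G,H,I], logical=[D,E,F,G,H,I,A,B,C]
After op 2 (swap(5, 6)): offset=3, physical=[I,B,C,D,E,F,G,H,A], logical=[D,E,F,G,H,A,I,B,C]
After op 3 (rotate(+3)): offset=6, physical=[I,B,C,D,E,F,G,H,A], logical=[G,H,A,I,B,C,D,E,F]
After op 4 (rotate(-2)): offset=4, physical=[I,B,C,D,E,F,G,H,A], logical=[E,F,G,H,A,I,B,C,D]
After op 5 (replace(6, 'p')): offset=4, physical=[I,p,C,D,E,F,G,H,A], logical=[E,F,G,H,A,I,p,C,D]
After op 6 (rotate(+3)): offset=7, physical=[I,p,C,D,E,F,G,H,A], logical=[H,A,I,p,C,D,E,F,G]
After op 7 (swap(8, 1)): offset=7, physical=[I,p,C,D,E,F,A,H,G], logical=[H,G,I,p,C,D,E,F,A]
After op 8 (rotate(-1)): offset=6, physical=[I,p,C,D,E,F,A,H,G], logical=[A,H,G,I,p,C,D,E,F]
After op 9 (rotate(-1)): offset=5, physical=[I,p,C,D,E,F,A,H,G], logical=[F,A,H,G,I,p,C,D,E]
After op 10 (rotate(-3)): offset=2, physical=[I,p,C,D,E,F,A,H,G], logical=[C,D,E,F,A,H,G,I,p]

Answer: I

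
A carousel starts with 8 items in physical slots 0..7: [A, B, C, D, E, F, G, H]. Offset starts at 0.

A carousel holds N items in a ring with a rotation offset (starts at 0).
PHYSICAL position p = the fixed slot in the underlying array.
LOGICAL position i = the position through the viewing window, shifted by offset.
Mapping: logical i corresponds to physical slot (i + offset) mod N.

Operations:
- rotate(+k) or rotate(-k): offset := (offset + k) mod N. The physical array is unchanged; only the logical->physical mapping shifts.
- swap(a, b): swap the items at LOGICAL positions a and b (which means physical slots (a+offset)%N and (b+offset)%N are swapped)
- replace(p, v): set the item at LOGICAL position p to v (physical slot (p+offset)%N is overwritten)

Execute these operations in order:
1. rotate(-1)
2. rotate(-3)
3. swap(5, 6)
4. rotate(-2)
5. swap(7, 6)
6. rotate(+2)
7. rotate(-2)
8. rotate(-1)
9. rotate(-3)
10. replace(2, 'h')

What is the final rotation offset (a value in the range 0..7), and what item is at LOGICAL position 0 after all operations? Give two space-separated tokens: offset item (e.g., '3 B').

After op 1 (rotate(-1)): offset=7, physical=[A,B,C,D,E,F,G,H], logical=[H,A,B,C,D,E,F,G]
After op 2 (rotate(-3)): offset=4, physical=[A,B,C,D,E,F,G,H], logical=[E,F,G,H,A,B,C,D]
After op 3 (swap(5, 6)): offset=4, physical=[A,C,B,D,E,F,G,H], logical=[E,F,G,H,A,C,B,D]
After op 4 (rotate(-2)): offset=2, physical=[A,C,B,D,E,F,G,H], logical=[B,D,E,F,G,H,A,C]
After op 5 (swap(7, 6)): offset=2, physical=[C,A,B,D,E,F,G,H], logical=[B,D,E,F,G,H,C,A]
After op 6 (rotate(+2)): offset=4, physical=[C,A,B,D,E,F,G,H], logical=[E,F,G,H,C,A,B,D]
After op 7 (rotate(-2)): offset=2, physical=[C,A,B,D,E,F,G,H], logical=[B,D,E,F,G,H,C,A]
After op 8 (rotate(-1)): offset=1, physical=[C,A,B,D,E,F,G,H], logical=[A,B,D,E,F,G,H,C]
After op 9 (rotate(-3)): offset=6, physical=[C,A,B,D,E,F,G,H], logical=[G,H,C,A,B,D,E,F]
After op 10 (replace(2, 'h')): offset=6, physical=[h,A,B,D,E,F,G,H], logical=[G,H,h,A,B,D,E,F]

Answer: 6 G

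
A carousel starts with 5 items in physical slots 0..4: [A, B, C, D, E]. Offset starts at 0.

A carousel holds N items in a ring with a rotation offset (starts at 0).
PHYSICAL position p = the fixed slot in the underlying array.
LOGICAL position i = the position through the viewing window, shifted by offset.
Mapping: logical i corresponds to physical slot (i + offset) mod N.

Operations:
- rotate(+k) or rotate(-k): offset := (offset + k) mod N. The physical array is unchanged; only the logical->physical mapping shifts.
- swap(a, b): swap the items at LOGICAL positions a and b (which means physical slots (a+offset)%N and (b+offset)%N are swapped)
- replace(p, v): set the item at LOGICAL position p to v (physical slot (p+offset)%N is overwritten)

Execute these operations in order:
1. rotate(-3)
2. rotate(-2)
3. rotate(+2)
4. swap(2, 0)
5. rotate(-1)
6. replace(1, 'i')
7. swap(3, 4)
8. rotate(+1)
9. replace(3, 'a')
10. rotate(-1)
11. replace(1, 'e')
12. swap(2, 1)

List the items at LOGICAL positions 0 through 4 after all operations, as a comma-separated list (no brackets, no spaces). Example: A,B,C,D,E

After op 1 (rotate(-3)): offset=2, physical=[A,B,C,D,E], logical=[C,D,E,A,B]
After op 2 (rotate(-2)): offset=0, physical=[A,B,C,D,E], logical=[A,B,C,D,E]
After op 3 (rotate(+2)): offset=2, physical=[A,B,C,D,E], logical=[C,D,E,A,B]
After op 4 (swap(2, 0)): offset=2, physical=[A,B,E,D,C], logical=[E,D,C,A,B]
After op 5 (rotate(-1)): offset=1, physical=[A,B,E,D,C], logical=[B,E,D,C,A]
After op 6 (replace(1, 'i')): offset=1, physical=[A,B,i,D,C], logical=[B,i,D,C,A]
After op 7 (swap(3, 4)): offset=1, physical=[C,B,i,D,A], logical=[B,i,D,A,C]
After op 8 (rotate(+1)): offset=2, physical=[C,B,i,D,A], logical=[i,D,A,C,B]
After op 9 (replace(3, 'a')): offset=2, physical=[a,B,i,D,A], logical=[i,D,A,a,B]
After op 10 (rotate(-1)): offset=1, physical=[a,B,i,D,A], logical=[B,i,D,A,a]
After op 11 (replace(1, 'e')): offset=1, physical=[a,B,e,D,A], logical=[B,e,D,A,a]
After op 12 (swap(2, 1)): offset=1, physical=[a,B,D,e,A], logical=[B,D,e,A,a]

Answer: B,D,e,A,a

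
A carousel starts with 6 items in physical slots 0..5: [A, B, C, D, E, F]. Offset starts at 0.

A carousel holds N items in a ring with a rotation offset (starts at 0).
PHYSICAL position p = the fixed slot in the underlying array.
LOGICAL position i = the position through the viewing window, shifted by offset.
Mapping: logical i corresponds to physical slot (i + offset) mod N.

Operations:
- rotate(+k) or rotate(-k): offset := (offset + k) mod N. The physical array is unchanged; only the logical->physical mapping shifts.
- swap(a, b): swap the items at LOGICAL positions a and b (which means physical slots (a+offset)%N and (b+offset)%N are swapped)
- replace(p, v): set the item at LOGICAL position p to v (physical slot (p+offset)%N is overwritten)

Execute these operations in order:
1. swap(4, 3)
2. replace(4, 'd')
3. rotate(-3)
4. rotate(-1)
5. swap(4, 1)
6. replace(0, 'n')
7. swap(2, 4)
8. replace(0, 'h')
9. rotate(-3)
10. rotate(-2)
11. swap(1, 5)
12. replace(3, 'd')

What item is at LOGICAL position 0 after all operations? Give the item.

Answer: A

Derivation:
After op 1 (swap(4, 3)): offset=0, physical=[A,B,C,E,D,F], logical=[A,B,C,E,D,F]
After op 2 (replace(4, 'd')): offset=0, physical=[A,B,C,E,d,F], logical=[A,B,C,E,d,F]
After op 3 (rotate(-3)): offset=3, physical=[A,B,C,E,d,F], logical=[E,d,F,A,B,C]
After op 4 (rotate(-1)): offset=2, physical=[A,B,C,E,d,F], logical=[C,E,d,F,A,B]
After op 5 (swap(4, 1)): offset=2, physical=[E,B,C,A,d,F], logical=[C,A,d,F,E,B]
After op 6 (replace(0, 'n')): offset=2, physical=[E,B,n,A,d,F], logical=[n,A,d,F,E,B]
After op 7 (swap(2, 4)): offset=2, physical=[d,B,n,A,E,F], logical=[n,A,E,F,d,B]
After op 8 (replace(0, 'h')): offset=2, physical=[d,B,h,A,E,F], logical=[h,A,E,F,d,B]
After op 9 (rotate(-3)): offset=5, physical=[d,B,h,A,E,F], logical=[F,d,B,h,A,E]
After op 10 (rotate(-2)): offset=3, physical=[d,B,h,A,E,F], logical=[A,E,F,d,B,h]
After op 11 (swap(1, 5)): offset=3, physical=[d,B,E,A,h,F], logical=[A,h,F,d,B,E]
After op 12 (replace(3, 'd')): offset=3, physical=[d,B,E,A,h,F], logical=[A,h,F,d,B,E]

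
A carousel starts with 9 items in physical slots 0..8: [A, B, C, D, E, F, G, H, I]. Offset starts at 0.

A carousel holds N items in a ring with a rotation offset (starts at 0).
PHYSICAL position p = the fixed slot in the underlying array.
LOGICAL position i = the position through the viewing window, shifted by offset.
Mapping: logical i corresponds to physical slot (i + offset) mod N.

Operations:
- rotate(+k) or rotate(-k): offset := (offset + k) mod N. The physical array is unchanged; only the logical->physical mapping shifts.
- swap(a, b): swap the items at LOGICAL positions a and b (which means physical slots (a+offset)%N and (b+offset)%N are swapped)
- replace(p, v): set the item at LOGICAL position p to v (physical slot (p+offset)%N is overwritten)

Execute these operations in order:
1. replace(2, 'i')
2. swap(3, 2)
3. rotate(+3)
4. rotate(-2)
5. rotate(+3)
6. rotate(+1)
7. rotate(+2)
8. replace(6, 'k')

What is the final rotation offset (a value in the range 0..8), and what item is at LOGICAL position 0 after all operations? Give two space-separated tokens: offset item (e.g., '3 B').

Answer: 7 H

Derivation:
After op 1 (replace(2, 'i')): offset=0, physical=[A,B,i,D,E,F,G,H,I], logical=[A,B,i,D,E,F,G,H,I]
After op 2 (swap(3, 2)): offset=0, physical=[A,B,D,i,E,F,G,H,I], logical=[A,B,D,i,E,F,G,H,I]
After op 3 (rotate(+3)): offset=3, physical=[A,B,D,i,E,F,G,H,I], logical=[i,E,F,G,H,I,A,B,D]
After op 4 (rotate(-2)): offset=1, physical=[A,B,D,i,E,F,G,H,I], logical=[B,D,i,E,F,G,H,I,A]
After op 5 (rotate(+3)): offset=4, physical=[A,B,D,i,E,F,G,H,I], logical=[E,F,G,H,I,A,B,D,i]
After op 6 (rotate(+1)): offset=5, physical=[A,B,D,i,E,F,G,H,I], logical=[F,G,H,I,A,B,D,i,E]
After op 7 (rotate(+2)): offset=7, physical=[A,B,D,i,E,F,G,H,I], logical=[H,I,A,B,D,i,E,F,G]
After op 8 (replace(6, 'k')): offset=7, physical=[A,B,D,i,k,F,G,H,I], logical=[H,I,A,B,D,i,k,F,G]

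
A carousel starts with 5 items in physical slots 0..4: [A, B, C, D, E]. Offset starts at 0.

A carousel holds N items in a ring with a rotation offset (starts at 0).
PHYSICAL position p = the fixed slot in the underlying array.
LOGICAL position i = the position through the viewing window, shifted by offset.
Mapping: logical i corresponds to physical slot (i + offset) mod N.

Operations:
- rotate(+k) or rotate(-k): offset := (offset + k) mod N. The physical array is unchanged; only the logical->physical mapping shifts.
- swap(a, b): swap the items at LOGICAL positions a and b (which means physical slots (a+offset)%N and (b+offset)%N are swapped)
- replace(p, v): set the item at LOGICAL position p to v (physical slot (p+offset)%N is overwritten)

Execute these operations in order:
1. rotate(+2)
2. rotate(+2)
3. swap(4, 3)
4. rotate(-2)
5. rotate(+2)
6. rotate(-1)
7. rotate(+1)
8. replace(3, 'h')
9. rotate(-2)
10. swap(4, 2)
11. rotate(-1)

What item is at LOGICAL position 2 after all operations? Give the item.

After op 1 (rotate(+2)): offset=2, physical=[A,B,C,D,E], logical=[C,D,E,A,B]
After op 2 (rotate(+2)): offset=4, physical=[A,B,C,D,E], logical=[E,A,B,C,D]
After op 3 (swap(4, 3)): offset=4, physical=[A,B,D,C,E], logical=[E,A,B,D,C]
After op 4 (rotate(-2)): offset=2, physical=[A,B,D,C,E], logical=[D,C,E,A,B]
After op 5 (rotate(+2)): offset=4, physical=[A,B,D,C,E], logical=[E,A,B,D,C]
After op 6 (rotate(-1)): offset=3, physical=[A,B,D,C,E], logical=[C,E,A,B,D]
After op 7 (rotate(+1)): offset=4, physical=[A,B,D,C,E], logical=[E,A,B,D,C]
After op 8 (replace(3, 'h')): offset=4, physical=[A,B,h,C,E], logical=[E,A,B,h,C]
After op 9 (rotate(-2)): offset=2, physical=[A,B,h,C,E], logical=[h,C,E,A,B]
After op 10 (swap(4, 2)): offset=2, physical=[A,E,h,C,B], logical=[h,C,B,A,E]
After op 11 (rotate(-1)): offset=1, physical=[A,E,h,C,B], logical=[E,h,C,B,A]

Answer: C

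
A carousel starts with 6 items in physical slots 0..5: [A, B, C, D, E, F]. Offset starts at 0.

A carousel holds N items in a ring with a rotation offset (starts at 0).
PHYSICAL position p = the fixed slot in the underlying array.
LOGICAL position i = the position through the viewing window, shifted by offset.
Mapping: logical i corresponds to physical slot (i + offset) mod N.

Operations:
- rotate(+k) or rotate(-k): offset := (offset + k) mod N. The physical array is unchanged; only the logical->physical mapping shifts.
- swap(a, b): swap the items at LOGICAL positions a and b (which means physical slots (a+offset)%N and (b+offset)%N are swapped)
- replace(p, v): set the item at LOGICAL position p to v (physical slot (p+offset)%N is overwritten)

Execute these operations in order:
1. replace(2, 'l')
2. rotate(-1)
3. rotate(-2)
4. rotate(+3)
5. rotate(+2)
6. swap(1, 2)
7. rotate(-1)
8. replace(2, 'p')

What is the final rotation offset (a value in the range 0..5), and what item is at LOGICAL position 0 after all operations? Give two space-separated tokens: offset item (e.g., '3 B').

After op 1 (replace(2, 'l')): offset=0, physical=[A,B,l,D,E,F], logical=[A,B,l,D,E,F]
After op 2 (rotate(-1)): offset=5, physical=[A,B,l,D,E,F], logical=[F,A,B,l,D,E]
After op 3 (rotate(-2)): offset=3, physical=[A,B,l,D,E,F], logical=[D,E,F,A,B,l]
After op 4 (rotate(+3)): offset=0, physical=[A,B,l,D,E,F], logical=[A,B,l,D,E,F]
After op 5 (rotate(+2)): offset=2, physical=[A,B,l,D,E,F], logical=[l,D,E,F,A,B]
After op 6 (swap(1, 2)): offset=2, physical=[A,B,l,E,D,F], logical=[l,E,D,F,A,B]
After op 7 (rotate(-1)): offset=1, physical=[A,B,l,E,D,F], logical=[B,l,E,D,F,A]
After op 8 (replace(2, 'p')): offset=1, physical=[A,B,l,p,D,F], logical=[B,l,p,D,F,A]

Answer: 1 B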